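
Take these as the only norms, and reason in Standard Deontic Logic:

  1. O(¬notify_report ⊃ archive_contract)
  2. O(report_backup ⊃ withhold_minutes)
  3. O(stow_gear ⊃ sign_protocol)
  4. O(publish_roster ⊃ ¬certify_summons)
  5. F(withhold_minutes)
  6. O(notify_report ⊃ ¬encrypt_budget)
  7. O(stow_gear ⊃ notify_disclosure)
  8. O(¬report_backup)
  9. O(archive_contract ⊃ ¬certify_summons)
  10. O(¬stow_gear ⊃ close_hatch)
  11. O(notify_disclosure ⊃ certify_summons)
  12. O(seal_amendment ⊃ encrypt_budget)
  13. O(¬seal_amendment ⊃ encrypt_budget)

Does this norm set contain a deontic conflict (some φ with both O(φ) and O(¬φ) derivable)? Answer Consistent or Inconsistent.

Consistent

Premise 2 is O(report_backup ⊃ withhold_minutes), but O(report_backup) is not derivable from the premises, so it does not yield O(withhold_minutes).
So O(withhold_minutes) is not derivable, and the apparent clash with O(¬withhold_minutes) does not arise.
A world satisfying every obligation exists (e.g. archive_contract=true, certify_summons=false, close_hatch=true, encrypt_budget=true, notify_disclosure=false, notify_report=false, publish_roster=false, report_backup=false, seal_amendment=false, sign_protocol=false, stow_gear=false, withhold_minutes=false); no atom is both obligatory and forbidden, so the set is consistent.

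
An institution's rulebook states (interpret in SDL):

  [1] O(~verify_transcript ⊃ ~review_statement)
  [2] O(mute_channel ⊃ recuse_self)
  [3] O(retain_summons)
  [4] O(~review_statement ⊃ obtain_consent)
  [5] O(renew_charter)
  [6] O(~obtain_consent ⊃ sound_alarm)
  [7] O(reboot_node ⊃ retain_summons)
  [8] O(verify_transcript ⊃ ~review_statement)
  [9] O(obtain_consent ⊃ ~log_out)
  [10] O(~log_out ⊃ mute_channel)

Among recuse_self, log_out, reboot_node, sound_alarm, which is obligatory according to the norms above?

recuse_self

By case analysis on verify_transcript: premise 8 gives O(verify_transcript ⊃ ~review_statement) and premise 1 gives O(~verify_transcript ⊃ ~review_statement), so O(~review_statement) either way.
Premise 4 is O(~review_statement ⊃ obtain_consent); since O(~review_statement), deontic closure gives O(obtain_consent).
From O(obtain_consent) and premise 9, O(obtain_consent ⊃ ~log_out), we obtain O(~log_out).
With premise 10, O(~log_out ⊃ mute_channel), the K-axiom yields O(mute_channel).
Applying K to premise 2 (O(mute_channel ⊃ recuse_self)) and O(mute_channel) yields O(recuse_self).
So O(recuse_self) holds — recuse_self is obligatory. None of the other listed options is made obligatory by any chain of premises.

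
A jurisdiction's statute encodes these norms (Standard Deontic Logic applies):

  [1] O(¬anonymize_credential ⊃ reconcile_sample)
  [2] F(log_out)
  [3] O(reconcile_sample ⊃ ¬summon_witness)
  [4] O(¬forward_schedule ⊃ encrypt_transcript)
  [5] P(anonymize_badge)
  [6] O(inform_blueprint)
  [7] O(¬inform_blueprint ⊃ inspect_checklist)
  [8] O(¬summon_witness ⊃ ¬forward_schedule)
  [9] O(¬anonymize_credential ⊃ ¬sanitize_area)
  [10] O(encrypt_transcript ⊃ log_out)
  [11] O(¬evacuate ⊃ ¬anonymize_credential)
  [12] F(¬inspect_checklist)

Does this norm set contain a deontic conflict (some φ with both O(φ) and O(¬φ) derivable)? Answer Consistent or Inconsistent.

Consistent

Premise 7 is O(¬inform_blueprint ⊃ inspect_checklist); even if O(inspect_checklist) held, inferring O(¬inform_blueprint) would be affirming the consequent — invalid.
So O(¬inform_blueprint) is not derivable, and the apparent clash with O(inform_blueprint) does not arise.
A world satisfying every obligation exists (e.g. anonymize_badge=false, anonymize_credential=true, encrypt_transcript=false, evacuate=true, forward_schedule=true, inform_blueprint=true, inspect_checklist=true, log_out=false, reconcile_sample=false, sanitize_area=false, summon_witness=true); no atom is both obligatory and forbidden, so the set is consistent.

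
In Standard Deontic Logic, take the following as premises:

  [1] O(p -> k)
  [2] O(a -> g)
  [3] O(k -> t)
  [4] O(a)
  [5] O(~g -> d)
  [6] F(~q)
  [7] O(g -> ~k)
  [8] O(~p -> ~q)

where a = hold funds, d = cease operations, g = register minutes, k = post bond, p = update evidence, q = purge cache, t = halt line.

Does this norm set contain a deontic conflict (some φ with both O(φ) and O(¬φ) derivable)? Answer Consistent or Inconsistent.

Inconsistent

Premise 4 gives O(a).
With premise 2, O(a -> g), the K-axiom yields O(g).
Premise 7 is O(g -> ~k); since O(g), deontic closure gives O(~k).
Premise 1, O(p -> k), contraposes to O(~k -> ~p); with O(~k) we get O(~p).
Applying K to premise 8 (O(~p -> ~q)) and O(~p) yields O(~q).
Yet premise 6 is F(~q), i.e. O(q).
We now have both O(~q) and O(q) — q is simultaneously obligatory and forbidden, violating the D-axiom.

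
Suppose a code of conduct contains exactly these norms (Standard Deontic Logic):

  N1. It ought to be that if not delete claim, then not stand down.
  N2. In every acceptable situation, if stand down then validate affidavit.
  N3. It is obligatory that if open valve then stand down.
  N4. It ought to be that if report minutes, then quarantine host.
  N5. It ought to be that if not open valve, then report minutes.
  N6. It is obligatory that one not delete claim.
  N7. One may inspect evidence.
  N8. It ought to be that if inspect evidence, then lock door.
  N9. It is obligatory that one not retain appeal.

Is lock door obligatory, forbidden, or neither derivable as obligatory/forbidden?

Neither

Premise 8 is O(inspect_evidence → lock_door), but O(inspect_evidence) is not derivable from the premises (the permission P(inspect_evidence) asserts only ¬O(¬inspect_evidence), not O(inspect_evidence)), so it does not yield O(lock_door).
No premise or chain of K-axiom applications forces O(lock_door), and none forces O(¬lock_door). So lock_door is neither obligatory nor forbidden under these norms.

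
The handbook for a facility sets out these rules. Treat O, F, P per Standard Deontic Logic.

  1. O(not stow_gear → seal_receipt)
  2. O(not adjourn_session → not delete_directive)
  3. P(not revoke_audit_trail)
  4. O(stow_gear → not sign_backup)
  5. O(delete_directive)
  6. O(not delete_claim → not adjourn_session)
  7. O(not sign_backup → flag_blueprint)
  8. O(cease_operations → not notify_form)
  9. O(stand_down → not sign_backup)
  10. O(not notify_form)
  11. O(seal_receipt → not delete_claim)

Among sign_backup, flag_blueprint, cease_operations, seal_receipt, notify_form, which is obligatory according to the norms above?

Premise 5 gives O(delete_directive).
Premise 2 is O(not adjourn_session → not delete_directive); contrapositively O(delete_directive → adjourn_session). Since O(delete_directive) holds, K gives O(adjourn_session).
Premise 6, O(not delete_claim → not adjourn_session), contraposes to O(adjourn_session → delete_claim); with O(adjourn_session) we get O(delete_claim).
The contrapositive of premise 11 (O(seal_receipt → not delete_claim)) is O(delete_claim → not seal_receipt), and O(delete_claim) is already established, so O(not seal_receipt).
Premise 1 is O(not stow_gear → seal_receipt); contrapositively O(not seal_receipt → stow_gear). Since O(not seal_receipt) holds, K gives O(stow_gear).
Applying K to premise 4 (O(stow_gear → not sign_backup)) and O(stow_gear) yields O(not sign_backup).
Applying K to premise 7 (O(not sign_backup → flag_blueprint)) and O(not sign_backup) yields O(flag_blueprint).
So O(flag_blueprint) holds — flag_blueprint is obligatory. None of the other listed options is made obligatory by any chain of premises.

flag_blueprint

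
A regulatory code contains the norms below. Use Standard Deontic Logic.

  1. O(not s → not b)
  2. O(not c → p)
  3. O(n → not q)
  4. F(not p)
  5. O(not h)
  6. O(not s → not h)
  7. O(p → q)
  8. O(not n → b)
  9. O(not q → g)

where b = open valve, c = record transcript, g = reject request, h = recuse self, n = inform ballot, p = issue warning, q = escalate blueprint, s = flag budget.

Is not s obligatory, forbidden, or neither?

Premise 4 is F(not p), i.e. O(p).
Premise 7 is O(p → q); since O(p), deontic closure gives O(q).
Premise 3, O(n → not q), contraposes to O(q → not n); with O(q) we get O(not n).
Premise 8 is O(not n → b); since O(not n), deontic closure gives O(b).
Premise 1 is O(not s → not b); contrapositively O(b → s). Since O(b) holds, K gives O(s).
Premises 2, 5, 6, 9 do not contribute to this derivation.
Thus O(s), which is F(not s): not s is forbidden.

Forbidden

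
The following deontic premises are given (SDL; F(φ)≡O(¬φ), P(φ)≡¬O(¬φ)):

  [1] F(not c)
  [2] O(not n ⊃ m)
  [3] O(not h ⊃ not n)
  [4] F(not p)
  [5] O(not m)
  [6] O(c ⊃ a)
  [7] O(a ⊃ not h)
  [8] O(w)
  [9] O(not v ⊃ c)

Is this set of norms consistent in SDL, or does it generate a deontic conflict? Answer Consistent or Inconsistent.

Inconsistent

Premise 1, F(not c), is equivalent to O(c).
Premise 6 is O(c ⊃ a); since O(c), deontic closure gives O(a).
With premise 7, O(a ⊃ not h), the K-axiom yields O(not h).
Premise 3 is O(not h ⊃ not n); since O(not h), deontic closure gives O(not n).
Applying K to premise 2 (O(not n ⊃ m)) and O(not n) yields O(m).
But premise 5 directly asserts O(not m).
We now have both O(m) and O(not m) — m is simultaneously obligatory and forbidden, violating the D-axiom.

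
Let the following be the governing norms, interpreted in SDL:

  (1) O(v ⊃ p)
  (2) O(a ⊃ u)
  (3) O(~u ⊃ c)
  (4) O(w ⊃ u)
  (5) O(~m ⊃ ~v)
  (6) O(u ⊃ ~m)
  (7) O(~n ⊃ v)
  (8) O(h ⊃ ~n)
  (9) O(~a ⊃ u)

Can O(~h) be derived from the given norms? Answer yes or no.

By case analysis on a: premise 2 gives O(a ⊃ u) and premise 9 gives O(~a ⊃ u), so O(u) either way.
With premise 6, O(u ⊃ ~m), the K-axiom yields O(~m).
From O(~m) and premise 5, O(~m ⊃ ~v), we obtain O(~v).
Premise 7, O(~n ⊃ v), contraposes to O(~v ⊃ n); with O(~v) we get O(n).
Premise 8, O(h ⊃ ~n), contraposes to O(n ⊃ ~h); with O(n) we get O(~h).
Premises 1, 3, 4 do not contribute to this derivation.
So O(~h) follows.

Yes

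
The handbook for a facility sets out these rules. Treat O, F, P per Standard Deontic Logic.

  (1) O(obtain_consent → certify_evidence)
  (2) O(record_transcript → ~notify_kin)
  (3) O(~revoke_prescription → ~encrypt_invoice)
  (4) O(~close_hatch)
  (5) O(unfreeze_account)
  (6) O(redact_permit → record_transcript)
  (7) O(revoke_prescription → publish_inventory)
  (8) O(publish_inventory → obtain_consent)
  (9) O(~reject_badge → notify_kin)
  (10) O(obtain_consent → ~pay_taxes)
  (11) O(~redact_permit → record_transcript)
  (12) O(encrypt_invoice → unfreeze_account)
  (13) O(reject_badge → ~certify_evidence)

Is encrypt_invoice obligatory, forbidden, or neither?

Premises 6 and 11 are O(redact_permit → record_transcript) and O(~redact_permit → record_transcript); every ideal world satisfies redact_permit or ~redact_permit, so in either case record_transcript holds — hence O(record_transcript).
Premise 2 is O(record_transcript → ~notify_kin); since O(record_transcript), deontic closure gives O(~notify_kin).
The contrapositive of premise 9 (O(~reject_badge → notify_kin)) is O(~notify_kin → reject_badge), and O(~notify_kin) is already established, so O(reject_badge).
From O(reject_badge) and premise 13, O(reject_badge → ~certify_evidence), we obtain O(~certify_evidence).
The contrapositive of premise 1 (O(obtain_consent → certify_evidence)) is O(~certify_evidence → ~obtain_consent), and O(~certify_evidence) is already established, so O(~obtain_consent).
Premise 8 is O(publish_inventory → obtain_consent); contrapositively O(~obtain_consent → ~publish_inventory). Since O(~obtain_consent) holds, K gives O(~publish_inventory).
The contrapositive of premise 7 (O(revoke_prescription → publish_inventory)) is O(~publish_inventory → ~revoke_prescription), and O(~publish_inventory) is already established, so O(~revoke_prescription).
Premise 3 is O(~revoke_prescription → ~encrypt_invoice); since O(~revoke_prescription), deontic closure gives O(~encrypt_invoice).
Premises 4, 5, 10, 12 do not contribute to this derivation.
Thus O(~encrypt_invoice), which is F(encrypt_invoice): encrypt_invoice is forbidden.

Forbidden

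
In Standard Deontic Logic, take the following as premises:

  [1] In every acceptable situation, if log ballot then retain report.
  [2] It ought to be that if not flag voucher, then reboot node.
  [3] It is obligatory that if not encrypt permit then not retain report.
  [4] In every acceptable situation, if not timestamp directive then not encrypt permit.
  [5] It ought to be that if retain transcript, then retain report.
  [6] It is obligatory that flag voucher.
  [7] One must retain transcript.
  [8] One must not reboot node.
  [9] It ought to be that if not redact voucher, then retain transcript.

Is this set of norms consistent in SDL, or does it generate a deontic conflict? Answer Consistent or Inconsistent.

Consistent

Premise 2 is O(¬flag_voucher → reboot_node), but O(¬flag_voucher) is not derivable from the premises, so it does not yield O(reboot_node).
So O(reboot_node) is not derivable, and the apparent clash with O(¬reboot_node) does not arise.
A world satisfying every obligation exists (e.g. encrypt_permit=true, flag_voucher=true, log_ballot=false, reboot_node=false, redact_voucher=false, retain_report=true, retain_transcript=true, timestamp_directive=true); no atom is both obligatory and forbidden, so the set is consistent.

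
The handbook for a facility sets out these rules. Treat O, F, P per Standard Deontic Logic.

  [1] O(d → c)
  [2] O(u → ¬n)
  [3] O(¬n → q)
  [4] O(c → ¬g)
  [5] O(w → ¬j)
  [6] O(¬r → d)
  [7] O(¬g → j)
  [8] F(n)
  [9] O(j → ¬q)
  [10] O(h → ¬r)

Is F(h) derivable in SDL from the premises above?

Yes

Premise 8, F(n), is equivalent to O(¬n).
Applying K to premise 3 (O(¬n → q)) and O(¬n) yields O(q).
The contrapositive of premise 9 (O(j → ¬q)) is O(q → ¬j), and O(q) is already established, so O(¬j).
Premise 7 is O(¬g → j); contrapositively O(¬j → g). Since O(¬j) holds, K gives O(g).
The contrapositive of premise 4 (O(c → ¬g)) is O(g → ¬c), and O(g) is already established, so O(¬c).
The contrapositive of premise 1 (O(d → c)) is O(¬c → ¬d), and O(¬c) is already established, so O(¬d).
Premise 6, O(¬r → d), contraposes to O(¬d → r); with O(¬d) we get O(r).
The contrapositive of premise 10 (O(h → ¬r)) is O(r → ¬h), and O(r) is already established, so O(¬h).
Premises 2, 5 do not contribute to this derivation.
So O(¬h) holds, i.e. F(h). The claim follows.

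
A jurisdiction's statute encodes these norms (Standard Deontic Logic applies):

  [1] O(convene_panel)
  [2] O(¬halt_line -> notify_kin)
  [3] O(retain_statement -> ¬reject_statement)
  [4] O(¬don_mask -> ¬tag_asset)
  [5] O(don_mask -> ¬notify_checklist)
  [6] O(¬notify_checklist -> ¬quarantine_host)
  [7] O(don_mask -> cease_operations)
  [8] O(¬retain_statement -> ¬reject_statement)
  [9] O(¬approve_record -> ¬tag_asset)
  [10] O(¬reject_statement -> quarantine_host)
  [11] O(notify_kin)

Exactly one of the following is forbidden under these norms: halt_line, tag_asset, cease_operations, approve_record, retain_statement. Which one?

tag_asset

Premises 3 and 8 are O(retain_statement -> ¬reject_statement) and O(¬retain_statement -> ¬reject_statement); every ideal world satisfies retain_statement or ¬retain_statement, so in either case ¬reject_statement holds — hence O(¬reject_statement).
With premise 10, O(¬reject_statement -> quarantine_host), the K-axiom yields O(quarantine_host).
The contrapositive of premise 6 (O(¬notify_checklist -> ¬quarantine_host)) is O(quarantine_host -> notify_checklist), and O(quarantine_host) is already established, so O(notify_checklist).
Premise 5 is O(don_mask -> ¬notify_checklist); contrapositively O(notify_checklist -> ¬don_mask). Since O(notify_checklist) holds, K gives O(¬don_mask).
From O(¬don_mask) and premise 4, O(¬don_mask -> ¬tag_asset), we obtain O(¬tag_asset).
So O(¬tag_asset) holds, i.e. tag_asset is forbidden. None of the other listed options is forbidden under the premises.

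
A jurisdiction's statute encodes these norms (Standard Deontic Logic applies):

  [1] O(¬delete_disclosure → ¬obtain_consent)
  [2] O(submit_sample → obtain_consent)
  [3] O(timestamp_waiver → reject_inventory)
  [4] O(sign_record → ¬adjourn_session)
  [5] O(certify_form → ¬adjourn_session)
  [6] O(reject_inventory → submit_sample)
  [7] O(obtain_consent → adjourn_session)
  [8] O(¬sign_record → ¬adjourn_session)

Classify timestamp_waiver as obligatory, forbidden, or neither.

Premises 8 and 4 are O(¬sign_record → ¬adjourn_session) and O(sign_record → ¬adjourn_session); every ideal world satisfies ¬sign_record or sign_record, so in either case ¬adjourn_session holds — hence O(¬adjourn_session).
The contrapositive of premise 7 (O(obtain_consent → adjourn_session)) is O(¬adjourn_session → ¬obtain_consent), and O(¬adjourn_session) is already established, so O(¬obtain_consent).
The contrapositive of premise 2 (O(submit_sample → obtain_consent)) is O(¬obtain_consent → ¬submit_sample), and O(¬obtain_consent) is already established, so O(¬submit_sample).
Premise 6, O(reject_inventory → submit_sample), contraposes to O(¬submit_sample → ¬reject_inventory); with O(¬submit_sample) we get O(¬reject_inventory).
Premise 3, O(timestamp_waiver → reject_inventory), contraposes to O(¬reject_inventory → ¬timestamp_waiver); with O(¬reject_inventory) we get O(¬timestamp_waiver).
Premises 1, 5 do not contribute to this derivation.
Thus O(¬timestamp_waiver), which is F(timestamp_waiver): timestamp_waiver is forbidden.

Forbidden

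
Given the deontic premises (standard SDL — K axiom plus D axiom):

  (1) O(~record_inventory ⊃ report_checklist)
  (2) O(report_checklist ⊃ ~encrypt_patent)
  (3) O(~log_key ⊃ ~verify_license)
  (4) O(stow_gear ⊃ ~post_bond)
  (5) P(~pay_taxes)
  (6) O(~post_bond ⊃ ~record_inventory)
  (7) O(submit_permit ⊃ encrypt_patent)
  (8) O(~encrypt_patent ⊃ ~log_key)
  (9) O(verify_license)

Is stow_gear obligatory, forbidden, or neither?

Premise 9 gives O(verify_license).
The contrapositive of premise 3 (O(~log_key ⊃ ~verify_license)) is O(verify_license ⊃ log_key), and O(verify_license) is already established, so O(log_key).
The contrapositive of premise 8 (O(~encrypt_patent ⊃ ~log_key)) is O(log_key ⊃ encrypt_patent), and O(log_key) is already established, so O(encrypt_patent).
Premise 2, O(report_checklist ⊃ ~encrypt_patent), contraposes to O(encrypt_patent ⊃ ~report_checklist); with O(encrypt_patent) we get O(~report_checklist).
The contrapositive of premise 1 (O(~record_inventory ⊃ report_checklist)) is O(~report_checklist ⊃ record_inventory), and O(~report_checklist) is already established, so O(record_inventory).
The contrapositive of premise 6 (O(~post_bond ⊃ ~record_inventory)) is O(record_inventory ⊃ post_bond), and O(record_inventory) is already established, so O(post_bond).
Premise 4 is O(stow_gear ⊃ ~post_bond); contrapositively O(post_bond ⊃ ~stow_gear). Since O(post_bond) holds, K gives O(~stow_gear).
Premises 5, 7 do not contribute to this derivation.
Thus O(~stow_gear), which is F(stow_gear): stow_gear is forbidden.

Forbidden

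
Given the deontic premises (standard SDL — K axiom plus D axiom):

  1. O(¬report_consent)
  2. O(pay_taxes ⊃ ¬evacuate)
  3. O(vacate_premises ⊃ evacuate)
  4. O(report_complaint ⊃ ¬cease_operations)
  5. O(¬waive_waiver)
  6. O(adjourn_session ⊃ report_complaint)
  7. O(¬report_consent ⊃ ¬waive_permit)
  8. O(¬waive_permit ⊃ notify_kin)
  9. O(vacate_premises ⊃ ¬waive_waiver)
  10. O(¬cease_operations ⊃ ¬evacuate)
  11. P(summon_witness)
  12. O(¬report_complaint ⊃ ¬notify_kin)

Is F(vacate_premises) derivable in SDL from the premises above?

Yes

From premise 1 we have O(¬report_consent).
Applying K to premise 7 (O(¬report_consent ⊃ ¬waive_permit)) and O(¬report_consent) yields O(¬waive_permit).
From O(¬waive_permit) and premise 8, O(¬waive_permit ⊃ notify_kin), we obtain O(notify_kin).
The contrapositive of premise 12 (O(¬report_complaint ⊃ ¬notify_kin)) is O(notify_kin ⊃ report_complaint), and O(notify_kin) is already established, so O(report_complaint).
From O(report_complaint) and premise 4, O(report_complaint ⊃ ¬cease_operations), we obtain O(¬cease_operations).
Applying K to premise 10 (O(¬cease_operations ⊃ ¬evacuate)) and O(¬cease_operations) yields O(¬evacuate).
Premise 3, O(vacate_premises ⊃ evacuate), contraposes to O(¬evacuate ⊃ ¬vacate_premises); with O(¬evacuate) we get O(¬vacate_premises).
Premises 2, 5, 6, 9, 11 do not contribute to this derivation.
So O(¬vacate_premises) holds, i.e. F(vacate_premises). The claim follows.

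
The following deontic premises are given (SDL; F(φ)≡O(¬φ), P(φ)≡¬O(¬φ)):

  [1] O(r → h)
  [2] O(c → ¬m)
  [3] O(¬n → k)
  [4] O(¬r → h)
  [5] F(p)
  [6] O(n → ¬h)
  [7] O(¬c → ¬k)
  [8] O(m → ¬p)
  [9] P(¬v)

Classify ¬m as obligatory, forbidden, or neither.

Obligatory

Premises 1 and 4 are O(r → h) and O(¬r → h); every ideal world satisfies r or ¬r, so in either case h holds — hence O(h).
Premise 6 is O(n → ¬h); contrapositively O(h → ¬n). Since O(h) holds, K gives O(¬n).
Applying K to premise 3 (O(¬n → k)) and O(¬n) yields O(k).
Premise 7, O(¬c → ¬k), contraposes to O(k → c); with O(k) we get O(c).
Premise 2 is O(c → ¬m); since O(c), deontic closure gives O(¬m).
Premises 5, 8, 9 do not contribute to this derivation.
Hence ¬m is obligatory.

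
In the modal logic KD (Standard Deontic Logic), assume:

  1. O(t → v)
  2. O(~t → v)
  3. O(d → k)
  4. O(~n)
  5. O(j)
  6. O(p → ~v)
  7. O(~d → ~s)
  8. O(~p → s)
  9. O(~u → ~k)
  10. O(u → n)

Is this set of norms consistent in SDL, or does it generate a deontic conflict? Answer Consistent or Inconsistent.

Premises 2 and 1 are O(~t → v) and O(t → v); every ideal world satisfies ~t or t, so in either case v holds — hence O(v).
Premise 6 is O(p → ~v); contrapositively O(v → ~p). Since O(v) holds, K gives O(~p).
With premise 8, O(~p → s), the K-axiom yields O(s).
Premise 7, O(~d → ~s), contraposes to O(s → d); with O(s) we get O(d).
With premise 3, O(d → k), the K-axiom yields O(k).
Premise 9 is O(~u → ~k); contrapositively O(k → u). Since O(k) holds, K gives O(u).
From O(u) and premise 10, O(u → n), we obtain O(n).
However, premise 4 gives O(~n).
We now have both O(n) and O(~n) — n is simultaneously obligatory and forbidden, violating the D-axiom.

Inconsistent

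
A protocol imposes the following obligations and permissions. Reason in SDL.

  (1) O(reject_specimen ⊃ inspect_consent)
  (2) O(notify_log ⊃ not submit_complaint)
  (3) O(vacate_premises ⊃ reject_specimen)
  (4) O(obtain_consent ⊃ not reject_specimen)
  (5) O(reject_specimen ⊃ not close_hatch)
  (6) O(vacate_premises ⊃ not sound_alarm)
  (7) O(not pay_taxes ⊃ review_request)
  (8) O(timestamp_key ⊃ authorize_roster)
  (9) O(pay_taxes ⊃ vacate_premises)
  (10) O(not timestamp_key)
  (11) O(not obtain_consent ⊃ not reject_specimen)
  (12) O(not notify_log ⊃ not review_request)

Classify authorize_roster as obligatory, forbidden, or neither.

Neither

Premise 8 is O(timestamp_key ⊃ authorize_roster), but O(timestamp_key) is not derivable from the premises, so it does not yield O(authorize_roster).
No premise or chain of K-axiom applications forces O(authorize_roster), and none forces O(not authorize_roster). So authorize_roster is neither obligatory nor forbidden under these norms.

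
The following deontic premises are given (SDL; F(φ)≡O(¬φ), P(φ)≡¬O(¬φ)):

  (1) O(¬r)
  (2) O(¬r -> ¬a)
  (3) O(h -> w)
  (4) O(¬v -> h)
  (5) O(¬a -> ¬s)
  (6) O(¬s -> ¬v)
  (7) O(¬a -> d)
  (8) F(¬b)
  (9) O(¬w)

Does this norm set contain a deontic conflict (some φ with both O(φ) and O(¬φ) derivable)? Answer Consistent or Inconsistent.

Inconsistent

Premise 9 gives O(¬w).
The contrapositive of premise 3 (O(h -> w)) is O(¬w -> ¬h), and O(¬w) is already established, so O(¬h).
The contrapositive of premise 4 (O(¬v -> h)) is O(¬h -> v), and O(¬h) is already established, so O(v).
Premise 6, O(¬s -> ¬v), contraposes to O(v -> s); with O(v) we get O(s).
Premise 5, O(¬a -> ¬s), contraposes to O(s -> a); with O(s) we get O(a).
Premise 2 is O(¬r -> ¬a); contrapositively O(a -> r). Since O(a) holds, K gives O(r).
Yet premise 1 states O(¬r).
We now have both O(r) and O(¬r) — r is simultaneously obligatory and forbidden, violating the D-axiom.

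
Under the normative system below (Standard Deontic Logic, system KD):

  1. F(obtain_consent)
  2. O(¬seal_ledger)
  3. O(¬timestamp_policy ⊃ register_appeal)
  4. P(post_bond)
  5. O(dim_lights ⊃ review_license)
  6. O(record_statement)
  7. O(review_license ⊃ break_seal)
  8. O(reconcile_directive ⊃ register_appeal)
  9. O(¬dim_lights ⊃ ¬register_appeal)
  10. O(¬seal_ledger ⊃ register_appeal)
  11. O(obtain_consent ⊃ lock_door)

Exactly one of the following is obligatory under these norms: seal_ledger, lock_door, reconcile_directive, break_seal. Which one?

Premise 2 gives O(¬seal_ledger).
With premise 10, O(¬seal_ledger ⊃ register_appeal), the K-axiom yields O(register_appeal).
The contrapositive of premise 9 (O(¬dim_lights ⊃ ¬register_appeal)) is O(register_appeal ⊃ dim_lights), and O(register_appeal) is already established, so O(dim_lights).
Premise 5 is O(dim_lights ⊃ review_license); since O(dim_lights), deontic closure gives O(review_license).
From O(review_license) and premise 7, O(review_license ⊃ break_seal), we obtain O(break_seal).
So O(break_seal) holds — break_seal is obligatory. None of the other listed options is made obligatory by any chain of premises.

break_seal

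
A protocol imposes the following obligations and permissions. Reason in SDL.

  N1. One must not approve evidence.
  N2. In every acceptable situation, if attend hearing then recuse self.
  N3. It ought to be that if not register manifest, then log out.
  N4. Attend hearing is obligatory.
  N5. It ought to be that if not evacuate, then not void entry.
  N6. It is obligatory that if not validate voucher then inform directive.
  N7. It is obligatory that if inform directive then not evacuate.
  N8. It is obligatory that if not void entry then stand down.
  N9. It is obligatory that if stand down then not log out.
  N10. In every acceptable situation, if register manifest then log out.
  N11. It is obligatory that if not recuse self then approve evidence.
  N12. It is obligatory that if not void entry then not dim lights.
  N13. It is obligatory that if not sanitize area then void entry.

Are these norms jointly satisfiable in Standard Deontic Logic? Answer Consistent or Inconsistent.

Consistent

Premise 11 is O(¬recuse_self → approve_evidence), but O(¬recuse_self) is not derivable from the premises, so it does not yield O(approve_evidence).
So O(approve_evidence) is not derivable, and the apparent clash with O(¬approve_evidence) does not arise.
A world satisfying every obligation exists (e.g. approve_evidence=false, attend_hearing=true, dim_lights=false, evacuate=true, inform_directive=false, log_out=true, recuse_self=true, register_manifest=false, sanitize_area=false, stand_down=false, validate_voucher=true, void_entry=true); no atom is both obligatory and forbidden, so the set is consistent.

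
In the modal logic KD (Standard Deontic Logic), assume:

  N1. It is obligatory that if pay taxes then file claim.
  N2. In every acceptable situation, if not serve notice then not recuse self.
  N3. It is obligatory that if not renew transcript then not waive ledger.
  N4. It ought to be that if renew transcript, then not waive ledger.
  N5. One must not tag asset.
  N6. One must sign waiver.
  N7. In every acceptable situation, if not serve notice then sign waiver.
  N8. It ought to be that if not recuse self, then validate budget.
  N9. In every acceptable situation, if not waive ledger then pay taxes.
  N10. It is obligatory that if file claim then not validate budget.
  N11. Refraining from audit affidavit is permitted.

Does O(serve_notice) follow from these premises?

Premises 4 and 3 cover both cases: O(renew_transcript → ¬waive_ledger) and O(¬renew_transcript → ¬waive_ledger). Since renew_transcript ∨ ¬renew_transcript is a tautology, O(¬waive_ledger) follows.
Premise 9 is O(¬waive_ledger → pay_taxes); since O(¬waive_ledger), deontic closure gives O(pay_taxes).
With premise 1, O(pay_taxes → file_claim), the K-axiom yields O(file_claim).
With premise 10, O(file_claim → ¬validate_budget), the K-axiom yields O(¬validate_budget).
The contrapositive of premise 8 (O(¬recuse_self → validate_budget)) is O(¬validate_budget → recuse_self), and O(¬validate_budget) is already established, so O(recuse_self).
Premise 2 is O(¬serve_notice → ¬recuse_self); contrapositively O(recuse_self → serve_notice). Since O(recuse_self) holds, K gives O(serve_notice).
Premises 5, 6, 7, 11 do not contribute to this derivation.
So O(serve_notice) follows.

Yes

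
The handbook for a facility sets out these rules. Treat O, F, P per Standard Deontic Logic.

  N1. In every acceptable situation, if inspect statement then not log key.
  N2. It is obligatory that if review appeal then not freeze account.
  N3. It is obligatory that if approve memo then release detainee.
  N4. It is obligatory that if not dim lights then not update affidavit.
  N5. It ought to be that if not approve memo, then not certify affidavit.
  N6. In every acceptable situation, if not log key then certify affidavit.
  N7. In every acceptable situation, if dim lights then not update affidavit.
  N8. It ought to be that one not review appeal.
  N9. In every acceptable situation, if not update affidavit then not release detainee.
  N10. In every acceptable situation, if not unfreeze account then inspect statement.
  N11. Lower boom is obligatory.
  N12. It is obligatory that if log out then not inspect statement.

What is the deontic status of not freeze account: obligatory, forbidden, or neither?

Neither

Premise 2 is O(review_appeal → ¬freeze_account), but O(review_appeal) is not derivable from the premises, so it does not yield O(¬freeze_account).
No premise or chain of K-axiom applications forces O(¬freeze_account), and none forces O(freeze_account). So ¬freeze_account is neither obligatory nor forbidden under these norms.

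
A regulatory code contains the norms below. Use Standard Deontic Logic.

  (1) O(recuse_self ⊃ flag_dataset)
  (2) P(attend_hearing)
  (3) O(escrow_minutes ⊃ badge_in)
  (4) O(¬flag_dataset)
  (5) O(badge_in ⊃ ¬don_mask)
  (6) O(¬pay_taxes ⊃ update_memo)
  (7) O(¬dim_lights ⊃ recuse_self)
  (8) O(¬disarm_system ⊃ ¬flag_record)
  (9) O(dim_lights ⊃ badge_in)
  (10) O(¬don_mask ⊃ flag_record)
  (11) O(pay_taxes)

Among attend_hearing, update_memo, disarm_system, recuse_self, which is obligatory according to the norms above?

disarm_system

Premise 4 states O(¬flag_dataset) outright.
Premise 1 is O(recuse_self ⊃ flag_dataset); contrapositively O(¬flag_dataset ⊃ ¬recuse_self). Since O(¬flag_dataset) holds, K gives O(¬recuse_self).
The contrapositive of premise 7 (O(¬dim_lights ⊃ recuse_self)) is O(¬recuse_self ⊃ dim_lights), and O(¬recuse_self) is already established, so O(dim_lights).
From O(dim_lights) and premise 9, O(dim_lights ⊃ badge_in), we obtain O(badge_in).
With premise 5, O(badge_in ⊃ ¬don_mask), the K-axiom yields O(¬don_mask).
Applying K to premise 10 (O(¬don_mask ⊃ flag_record)) and O(¬don_mask) yields O(flag_record).
Premise 8 is O(¬disarm_system ⊃ ¬flag_record); contrapositively O(flag_record ⊃ disarm_system). Since O(flag_record) holds, K gives O(disarm_system).
So O(disarm_system) holds — disarm_system is obligatory. None of the other listed options is made obligatory by any chain of premises.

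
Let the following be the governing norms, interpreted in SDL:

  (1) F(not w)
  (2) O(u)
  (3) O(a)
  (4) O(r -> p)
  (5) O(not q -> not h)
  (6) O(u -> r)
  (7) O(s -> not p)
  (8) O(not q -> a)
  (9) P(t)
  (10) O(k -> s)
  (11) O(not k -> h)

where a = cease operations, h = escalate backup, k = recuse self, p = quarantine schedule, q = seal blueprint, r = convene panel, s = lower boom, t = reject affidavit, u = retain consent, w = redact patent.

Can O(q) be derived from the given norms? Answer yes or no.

Yes

Premise 2 states O(u) outright.
With premise 6, O(u -> r), the K-axiom yields O(r).
Applying K to premise 4 (O(r -> p)) and O(r) yields O(p).
Premise 7, O(s -> not p), contraposes to O(p -> not s); with O(p) we get O(not s).
Premise 10 is O(k -> s); contrapositively O(not s -> not k). Since O(not s) holds, K gives O(not k).
With premise 11, O(not k -> h), the K-axiom yields O(h).
Premise 5, O(not q -> not h), contraposes to O(h -> q); with O(h) we get O(q).
Premises 1, 3, 8, 9 do not contribute to this derivation.
So O(q) follows.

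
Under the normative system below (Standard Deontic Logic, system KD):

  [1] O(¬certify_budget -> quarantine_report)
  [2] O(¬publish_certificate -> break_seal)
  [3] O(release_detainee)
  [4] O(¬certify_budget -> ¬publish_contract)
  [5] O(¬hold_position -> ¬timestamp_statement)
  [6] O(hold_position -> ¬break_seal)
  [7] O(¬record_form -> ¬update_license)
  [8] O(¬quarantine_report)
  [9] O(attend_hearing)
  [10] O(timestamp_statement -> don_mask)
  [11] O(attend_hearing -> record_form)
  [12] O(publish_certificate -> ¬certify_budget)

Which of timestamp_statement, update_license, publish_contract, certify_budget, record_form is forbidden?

Premise 8 states O(¬quarantine_report) outright.
Premise 1, O(¬certify_budget -> quarantine_report), contraposes to O(¬quarantine_report -> certify_budget); with O(¬quarantine_report) we get O(certify_budget).
The contrapositive of premise 12 (O(publish_certificate -> ¬certify_budget)) is O(certify_budget -> ¬publish_certificate), and O(certify_budget) is already established, so O(¬publish_certificate).
From O(¬publish_certificate) and premise 2, O(¬publish_certificate -> break_seal), we obtain O(break_seal).
The contrapositive of premise 6 (O(hold_position -> ¬break_seal)) is O(break_seal -> ¬hold_position), and O(break_seal) is already established, so O(¬hold_position).
With premise 5, O(¬hold_position -> ¬timestamp_statement), the K-axiom yields O(¬timestamp_statement).
So O(¬timestamp_statement) holds, i.e. timestamp_statement is forbidden. None of the other listed options is forbidden under the premises.

timestamp_statement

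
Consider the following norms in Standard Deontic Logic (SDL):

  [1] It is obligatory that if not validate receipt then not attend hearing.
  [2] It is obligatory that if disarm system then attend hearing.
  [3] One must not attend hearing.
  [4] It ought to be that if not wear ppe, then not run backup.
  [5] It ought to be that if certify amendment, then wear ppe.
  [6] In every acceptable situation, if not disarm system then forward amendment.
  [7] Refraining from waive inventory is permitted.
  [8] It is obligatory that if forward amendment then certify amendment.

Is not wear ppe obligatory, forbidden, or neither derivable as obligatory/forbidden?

Forbidden

Premise 3, F(attend_hearing), is equivalent to O(¬attend_hearing).
Premise 2, O(disarm_system → attend_hearing), contraposes to O(¬attend_hearing → ¬disarm_system); with O(¬attend_hearing) we get O(¬disarm_system).
From O(¬disarm_system) and premise 6, O(¬disarm_system → forward_amendment), we obtain O(forward_amendment).
Applying K to premise 8 (O(forward_amendment → certify_amendment)) and O(forward_amendment) yields O(certify_amendment).
With premise 5, O(certify_amendment → wear_ppe), the K-axiom yields O(wear_ppe).
Premises 1, 4, 7 do not contribute to this derivation.
Thus O(wear_ppe), which is F(¬wear_ppe): ¬wear_ppe is forbidden.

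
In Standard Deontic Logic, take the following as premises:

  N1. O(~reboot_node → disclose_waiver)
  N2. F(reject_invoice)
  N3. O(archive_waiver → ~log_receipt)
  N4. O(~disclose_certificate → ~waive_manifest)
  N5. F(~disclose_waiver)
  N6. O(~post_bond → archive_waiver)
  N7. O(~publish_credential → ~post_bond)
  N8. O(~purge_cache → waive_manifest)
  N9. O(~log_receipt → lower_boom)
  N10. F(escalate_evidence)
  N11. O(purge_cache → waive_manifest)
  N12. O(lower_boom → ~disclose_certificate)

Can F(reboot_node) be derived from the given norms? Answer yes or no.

Premise 1 is O(~reboot_node → disclose_waiver); even if O(disclose_waiver) held, inferring O(~reboot_node) would be affirming the consequent — invalid.
No other premise forces O(~reboot_node). An ideal world satisfying every premise can still have reboot_node true, so F(reboot_node) is not derivable.

No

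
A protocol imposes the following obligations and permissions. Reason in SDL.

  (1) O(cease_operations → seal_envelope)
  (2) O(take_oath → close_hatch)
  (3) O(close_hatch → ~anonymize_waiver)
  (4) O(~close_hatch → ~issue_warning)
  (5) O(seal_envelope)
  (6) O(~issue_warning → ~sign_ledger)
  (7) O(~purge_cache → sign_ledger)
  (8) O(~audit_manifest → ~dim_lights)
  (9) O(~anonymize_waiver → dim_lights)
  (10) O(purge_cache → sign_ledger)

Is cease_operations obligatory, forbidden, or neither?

Premise 1 is O(cease_operations → seal_envelope); even if O(seal_envelope) held, inferring O(cease_operations) would be affirming the consequent — invalid.
No premise or chain of K-axiom applications forces O(cease_operations), and none forces O(~cease_operations). So cease_operations is neither obligatory nor forbidden under these norms.

Neither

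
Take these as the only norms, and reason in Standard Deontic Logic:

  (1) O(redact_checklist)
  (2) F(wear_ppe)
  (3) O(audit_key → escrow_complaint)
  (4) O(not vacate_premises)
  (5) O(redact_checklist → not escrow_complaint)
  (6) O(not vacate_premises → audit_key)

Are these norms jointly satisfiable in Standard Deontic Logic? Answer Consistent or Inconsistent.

Inconsistent

From premise 4 we have O(not vacate_premises).
Premise 6 is O(not vacate_premises → audit_key); since O(not vacate_premises), deontic closure gives O(audit_key).
With premise 3, O(audit_key → escrow_complaint), the K-axiom yields O(escrow_complaint).
Premise 5, O(redact_checklist → not escrow_complaint), contraposes to O(escrow_complaint → not redact_checklist); with O(escrow_complaint) we get O(not redact_checklist).
But premise 1 directly asserts O(redact_checklist).
We now have both O(not redact_checklist) and O(redact_checklist) — redact_checklist is simultaneously obligatory and forbidden, violating the D-axiom.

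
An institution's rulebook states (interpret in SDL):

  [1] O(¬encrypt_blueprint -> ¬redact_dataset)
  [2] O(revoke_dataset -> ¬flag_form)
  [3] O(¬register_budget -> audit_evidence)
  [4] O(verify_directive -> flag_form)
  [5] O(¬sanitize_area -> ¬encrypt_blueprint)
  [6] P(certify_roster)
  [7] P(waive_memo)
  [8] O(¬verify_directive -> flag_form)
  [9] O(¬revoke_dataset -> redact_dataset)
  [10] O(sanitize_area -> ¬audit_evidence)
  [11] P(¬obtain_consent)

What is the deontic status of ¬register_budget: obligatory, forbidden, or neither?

Forbidden

Premises 8 and 4 are O(¬verify_directive -> flag_form) and O(verify_directive -> flag_form); every ideal world satisfies ¬verify_directive or verify_directive, so in either case flag_form holds — hence O(flag_form).
Premise 2, O(revoke_dataset -> ¬flag_form), contraposes to O(flag_form -> ¬revoke_dataset); with O(flag_form) we get O(¬revoke_dataset).
Premise 9 is O(¬revoke_dataset -> redact_dataset); since O(¬revoke_dataset), deontic closure gives O(redact_dataset).
Premise 1 is O(¬encrypt_blueprint -> ¬redact_dataset); contrapositively O(redact_dataset -> encrypt_blueprint). Since O(redact_dataset) holds, K gives O(encrypt_blueprint).
The contrapositive of premise 5 (O(¬sanitize_area -> ¬encrypt_blueprint)) is O(encrypt_blueprint -> sanitize_area), and O(encrypt_blueprint) is already established, so O(sanitize_area).
Applying K to premise 10 (O(sanitize_area -> ¬audit_evidence)) and O(sanitize_area) yields O(¬audit_evidence).
Premise 3 is O(¬register_budget -> audit_evidence); contrapositively O(¬audit_evidence -> register_budget). Since O(¬audit_evidence) holds, K gives O(register_budget).
Premises 6, 7, 11 do not contribute to this derivation.
Thus O(register_budget), which is F(¬register_budget): ¬register_budget is forbidden.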